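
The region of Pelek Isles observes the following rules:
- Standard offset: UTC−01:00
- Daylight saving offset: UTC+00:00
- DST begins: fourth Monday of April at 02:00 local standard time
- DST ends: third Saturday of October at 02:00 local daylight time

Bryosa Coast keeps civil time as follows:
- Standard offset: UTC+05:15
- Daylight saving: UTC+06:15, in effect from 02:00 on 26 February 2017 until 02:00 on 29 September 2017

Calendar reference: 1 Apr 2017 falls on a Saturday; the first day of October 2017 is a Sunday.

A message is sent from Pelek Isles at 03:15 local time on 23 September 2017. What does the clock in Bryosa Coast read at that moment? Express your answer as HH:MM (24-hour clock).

09:30

1 April 2017 is a Saturday, so the first Monday is April 3 and the fourth is April 24.
1 October 2017 is a Sunday, so the first Saturday is October 7 and the third is October 21.
23 September 2017 falls between 24 April and 21 October, so daylight saving is in effect and Pelek Isles is at UTC+00:00.
03:15 Pelek Isles − 0h = 03:15 UTC.
At the standard offset (UTC+05:15), 03:15 UTC + 5h15m = 08:30 Bryosa Coast standard time.
The standard-time date in Bryosa Coast, 23 September 2017, lies within the daylight-saving period (26 February – 29 September), so Bryosa Coast is on daylight time, UTC+06:15.
03:15 UTC + 6h15m = 09:30 Bryosa Coast.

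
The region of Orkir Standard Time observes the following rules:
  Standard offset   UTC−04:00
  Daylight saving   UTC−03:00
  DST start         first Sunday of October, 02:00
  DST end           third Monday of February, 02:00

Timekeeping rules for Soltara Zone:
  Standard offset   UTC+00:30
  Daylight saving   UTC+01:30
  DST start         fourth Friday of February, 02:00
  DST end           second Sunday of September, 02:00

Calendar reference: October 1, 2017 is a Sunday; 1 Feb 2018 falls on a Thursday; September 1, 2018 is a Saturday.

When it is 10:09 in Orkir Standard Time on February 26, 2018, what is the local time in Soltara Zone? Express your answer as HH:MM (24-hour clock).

15:39

1 October 2017 is a Sunday, so the first Sunday is October 1.
1 February 2018 is a Thursday, so the first Monday is February 5 and the third is February 19.
February 26, 2018 is outside the daylight-saving period (1 October 2017 – 19 February 2018), so Orkir Standard Time is on standard time, UTC−04:00.
10:09 Orkir Standard Time + 4h = 14:09 UTC.
1 February 2018 is a Thursday, so the first Friday is February 2 and the fourth is February 23.
1 September 2018 is a Saturday, so the first Sunday is September 2 and the second is September 9.
At the standard offset (UTC+00:30), 14:09 UTC + 0h30m = 14:39 Soltara Zone standard time.
The standard-time date in Soltara Zone, February 26, 2018, lies within the daylight-saving period (23 February – 9 September), so Soltara Zone is on daylight time, UTC+01:30.
14:09 UTC + 1h30m = 15:39 Soltara Zone.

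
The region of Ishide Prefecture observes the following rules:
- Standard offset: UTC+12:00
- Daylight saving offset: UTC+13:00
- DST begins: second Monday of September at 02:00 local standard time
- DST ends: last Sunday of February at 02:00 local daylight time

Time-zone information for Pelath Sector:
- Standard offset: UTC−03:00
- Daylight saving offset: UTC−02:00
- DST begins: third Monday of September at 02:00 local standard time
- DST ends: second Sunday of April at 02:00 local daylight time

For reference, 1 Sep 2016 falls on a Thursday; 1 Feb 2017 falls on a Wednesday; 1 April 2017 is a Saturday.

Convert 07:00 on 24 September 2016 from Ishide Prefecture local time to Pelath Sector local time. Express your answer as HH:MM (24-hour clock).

1 September 2016 is a Thursday, so the first Monday is September 5 and the second is September 12.
1 February 2017 is a Wednesday, so Sundays fall on 5, 12, 19, 26; the last is February 26.
24 September 2016 falls between 12 September 2016 and 26 February 2017, so daylight saving is in effect and Ishide Prefecture is at UTC+13:00.
07:00 Ishide Prefecture − 13h = 18:00 UTC (rolling into the previous day, 23 September 2016).
1 September 2016 is a Thursday, so the first Monday is September 5 and the third is September 19.
1 April 2017 is a Saturday, so the first Sunday is April 2 and the second is April 9.
At the standard offset (UTC−03:00), 18:00 UTC − 3h = 15:00 Pelath Sector standard time.
The standard-time date in Pelath Sector, 23 September 2016, falls between 19 September 2016 and 9 April 2017, so daylight saving is in effect and Pelath Sector is at UTC−02:00.
18:00 UTC − 2h = 16:00 Pelath Sector.

16:00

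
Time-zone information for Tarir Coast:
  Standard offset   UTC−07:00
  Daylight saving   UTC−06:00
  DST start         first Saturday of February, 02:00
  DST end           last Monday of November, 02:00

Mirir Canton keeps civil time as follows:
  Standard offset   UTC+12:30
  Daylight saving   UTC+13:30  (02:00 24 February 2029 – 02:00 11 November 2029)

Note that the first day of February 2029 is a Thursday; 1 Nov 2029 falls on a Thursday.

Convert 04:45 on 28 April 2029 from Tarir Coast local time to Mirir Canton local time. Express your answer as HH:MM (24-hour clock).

00:15

1 February 2029 is a Thursday, so the first Saturday is February 3.
1 November 2029 is a Thursday, so Mondays fall on 5, 12, 19, 26; the last is November 26.
28 April 2029 falls between 3 February and 26 November, so daylight saving is in effect and Tarir Coast is at UTC−06:00.
04:45 Tarir Coast + 6h = 10:45 UTC.
At the standard offset (UTC+12:30), 10:45 UTC + 12h30m = 23:15 Mirir Canton standard time.
The standard-time date in Mirir Canton, 28 April 2029, lies within the daylight-saving period (24 February – 11 November), so Mirir Canton is on daylight time, UTC+13:30.
10:45 UTC + 13h30m = 00:15 Mirir Canton (rolling into the next day, 29 April 2029).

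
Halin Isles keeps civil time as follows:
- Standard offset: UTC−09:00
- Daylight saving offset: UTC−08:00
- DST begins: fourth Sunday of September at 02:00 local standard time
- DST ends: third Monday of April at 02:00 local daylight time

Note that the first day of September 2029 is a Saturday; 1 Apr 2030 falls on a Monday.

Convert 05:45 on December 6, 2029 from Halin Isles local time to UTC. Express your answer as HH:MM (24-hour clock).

13:45

1 September 2029 is a Saturday, so the first Sunday is September 2 and the fourth is September 23.
1 April 2030 is a Monday, so the first Monday is April 1 and the third is April 15.
December 6, 2029 falls between 23 September 2029 and 15 April 2030, so daylight saving is in effect and Halin Isles is at UTC−08:00.
05:45 local + 8h = 13:45 UTC.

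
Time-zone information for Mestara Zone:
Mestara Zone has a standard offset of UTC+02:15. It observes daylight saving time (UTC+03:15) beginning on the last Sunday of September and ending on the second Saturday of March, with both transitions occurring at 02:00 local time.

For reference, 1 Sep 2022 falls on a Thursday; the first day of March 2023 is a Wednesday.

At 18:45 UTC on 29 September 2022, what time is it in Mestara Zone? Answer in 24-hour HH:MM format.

22:00

1 September 2022 is a Thursday, so Sundays fall on 4, 11, 18, 25; the last is September 25.
1 March 2023 is a Wednesday, so the first Saturday is March 4 and the second is March 11.
At the standard offset (UTC+02:15), 18:45 UTC + 2h15m = 21:00 Mestara Zone standard time.
The standard-time date in Mestara Zone, 29 September 2022, lies within the daylight-saving period (25 September 2022 – 11 March 2023), so Mestara Zone is on daylight time, UTC+03:15.
18:45 UTC + 3h15m = 22:00 local.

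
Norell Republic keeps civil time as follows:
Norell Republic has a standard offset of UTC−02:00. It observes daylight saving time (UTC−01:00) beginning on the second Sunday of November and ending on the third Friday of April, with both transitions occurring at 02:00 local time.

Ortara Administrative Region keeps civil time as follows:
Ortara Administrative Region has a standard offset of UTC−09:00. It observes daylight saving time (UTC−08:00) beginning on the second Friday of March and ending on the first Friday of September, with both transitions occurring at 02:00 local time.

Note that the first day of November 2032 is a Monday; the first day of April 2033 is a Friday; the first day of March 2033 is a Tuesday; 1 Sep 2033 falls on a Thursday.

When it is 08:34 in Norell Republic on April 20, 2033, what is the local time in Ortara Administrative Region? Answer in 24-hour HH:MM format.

02:34

1 November 2032 is a Monday, so the first Sunday is November 7 and the second is November 14.
1 April 2033 is a Friday, so the first Friday is April 1 and the third is April 15.
Daylight saving runs 14 November 2032 – 15 April 2033; April 20, 2033 is outside that window, so Norell Republic is on standard time at UTC−02:00.
08:34 Norell Republic + 2h = 10:34 UTC.
1 March 2033 is a Tuesday, so the first Friday is March 4 and the second is March 11.
1 September 2033 is a Thursday, so the first Friday is September 2.
At the standard offset (UTC−09:00), 10:34 UTC − 9h = 01:34 Ortara Administrative Region standard time.
The standard-time date in Ortara Administrative Region, April 20, 2033, lies within the daylight-saving period (11 March – 2 September), so Ortara Administrative Region is on daylight time, UTC−08:00.
10:34 UTC − 8h = 02:34 Ortara Administrative Region.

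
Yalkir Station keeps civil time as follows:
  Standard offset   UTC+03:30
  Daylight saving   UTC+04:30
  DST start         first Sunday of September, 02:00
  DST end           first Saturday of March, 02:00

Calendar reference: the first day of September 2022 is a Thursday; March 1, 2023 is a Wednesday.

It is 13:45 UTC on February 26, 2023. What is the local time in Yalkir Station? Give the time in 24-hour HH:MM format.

18:15

1 September 2022 is a Thursday, so the first Sunday is September 4.
1 March 2023 is a Wednesday, so the first Saturday is March 4.
At the standard offset (UTC+03:30), 13:45 UTC + 3h30m = 17:15 Yalkir Station standard time.
Daylight saving runs 4 September 2022 – 4 March 2023; the standard-time date in Yalkir Station, February 26, 2023, is inside that window, so Yalkir Station is at UTC+04:30.
13:45 UTC + 4h30m = 18:15 local.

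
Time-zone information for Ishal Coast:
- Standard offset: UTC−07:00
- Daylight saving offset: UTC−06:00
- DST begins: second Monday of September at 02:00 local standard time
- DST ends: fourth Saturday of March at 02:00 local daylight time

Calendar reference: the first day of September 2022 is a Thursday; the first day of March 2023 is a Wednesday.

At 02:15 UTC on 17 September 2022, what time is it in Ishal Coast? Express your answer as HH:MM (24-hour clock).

1 September 2022 is a Thursday, so the first Monday is September 5 and the second is September 12.
1 March 2023 is a Wednesday, so the first Saturday is March 4 and the fourth is March 25.
At the standard offset (UTC−07:00), 02:15 UTC − 7h = 19:15 Ishal Coast standard time (rolling into the previous day, 16 September 2022).
The standard-time date in Ishal Coast, 16 September 2022, falls between 12 September 2022 and 25 March 2023, so daylight saving is in effect and Ishal Coast is at UTC−06:00.
02:15 UTC − 6h = 20:15 local (rolling into the previous day, 16 September 2022).

20:15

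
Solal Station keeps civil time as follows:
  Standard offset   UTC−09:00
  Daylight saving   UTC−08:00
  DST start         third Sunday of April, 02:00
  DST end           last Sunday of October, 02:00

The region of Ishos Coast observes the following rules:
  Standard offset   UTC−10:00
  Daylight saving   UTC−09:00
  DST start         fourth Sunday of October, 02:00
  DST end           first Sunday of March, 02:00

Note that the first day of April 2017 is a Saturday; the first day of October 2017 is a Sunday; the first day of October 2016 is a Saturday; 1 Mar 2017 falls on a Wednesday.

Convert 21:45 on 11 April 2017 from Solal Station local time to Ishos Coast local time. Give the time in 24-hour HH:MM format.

1 April 2017 is a Saturday, so the first Sunday is April 2 and the third is April 16.
1 October 2017 is a Sunday, so Sundays fall on 1, 8, 15, 22, 29; the last is October 29.
11 April 2017 does not fall between 16 April and 29 October, so daylight saving is not in effect and Solal Station is at UTC−09:00.
21:45 Solal Station + 9h = 06:45 UTC (rolling into the next day, 12 April 2017).
1 October 2016 is a Saturday, so the first Sunday is October 2 and the fourth is October 23.
1 March 2017 is a Wednesday, so the first Sunday is March 5.
At the standard offset (UTC−10:00), 06:45 UTC − 10h = 20:45 Ishos Coast standard time (rolling into the previous day, 11 April 2017).
The standard-time date in Ishos Coast, 11 April 2017, is outside the daylight-saving period (23 October 2016 – 5 March 2017), so Ishos Coast is on standard time, UTC−10:00.
06:45 UTC − 10h = 20:45 Ishos Coast (rolling into the previous day, 11 April 2017).

20:45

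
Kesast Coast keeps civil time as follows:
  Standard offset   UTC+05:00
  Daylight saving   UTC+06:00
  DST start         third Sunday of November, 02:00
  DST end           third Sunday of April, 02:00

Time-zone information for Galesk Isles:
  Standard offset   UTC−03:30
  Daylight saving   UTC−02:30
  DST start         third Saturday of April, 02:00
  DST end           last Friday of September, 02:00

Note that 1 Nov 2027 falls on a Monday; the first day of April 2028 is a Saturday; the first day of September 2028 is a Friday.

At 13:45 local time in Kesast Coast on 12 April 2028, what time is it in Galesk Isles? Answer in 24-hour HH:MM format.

1 November 2027 is a Monday, so the first Sunday is November 7 and the third is November 21.
1 April 2028 is a Saturday, so the first Sunday is April 2 and the third is April 16.
12 April 2028 falls between 21 November 2027 and 16 April 2028, so daylight saving is in effect and Kesast Coast is at UTC+06:00.
13:45 Kesast Coast − 6h = 07:45 UTC.
1 April 2028 is a Saturday, so the first Saturday is April 1 and the third is April 15.
1 September 2028 is a Friday, so Fridays fall on 1, 8, 15, 22, 29; the last is September 29.
At the standard offset (UTC−03:30), 07:45 UTC − 3h30m = 04:15 Galesk Isles standard time.
The standard-time date in Galesk Isles, 12 April 2028, is outside the daylight-saving period (15 April – 29 September), so Galesk Isles is on standard time, UTC−03:30.
07:45 UTC − 3h30m = 04:15 Galesk Isles.

04:15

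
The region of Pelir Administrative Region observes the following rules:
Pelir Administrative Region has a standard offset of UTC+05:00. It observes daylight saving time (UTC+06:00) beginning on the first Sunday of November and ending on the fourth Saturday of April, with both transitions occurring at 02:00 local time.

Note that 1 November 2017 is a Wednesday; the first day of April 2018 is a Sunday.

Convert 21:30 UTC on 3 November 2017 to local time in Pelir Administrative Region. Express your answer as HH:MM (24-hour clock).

02:30

1 November 2017 is a Wednesday, so the first Sunday is November 5.
1 April 2018 is a Sunday, so the first Saturday is April 7 and the fourth is April 28.
At the standard offset (UTC+05:00), 21:30 UTC + 5h = 02:30 Pelir Administrative Region standard time (rolling into the next day, 4 November 2017).
Daylight saving runs 5 November 2017 – 28 April 2018; the standard-time date in Pelir Administrative Region, 4 November 2017, is outside that window, so Pelir Administrative Region is on standard time at UTC+05:00.
21:30 UTC + 5h = 02:30 local (rolling into the next day, 4 November 2017).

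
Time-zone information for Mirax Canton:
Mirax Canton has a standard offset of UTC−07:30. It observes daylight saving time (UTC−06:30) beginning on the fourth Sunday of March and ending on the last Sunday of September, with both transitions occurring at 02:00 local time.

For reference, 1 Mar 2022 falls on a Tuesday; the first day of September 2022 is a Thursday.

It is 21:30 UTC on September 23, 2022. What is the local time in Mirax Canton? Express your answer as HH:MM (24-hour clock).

1 March 2022 is a Tuesday, so the first Sunday is March 6 and the fourth is March 27.
1 September 2022 is a Thursday, so Sundays fall on 4, 11, 18, 25; the last is September 25.
At the standard offset (UTC−07:30), 21:30 UTC − 7h30m = 14:00 Mirax Canton standard time.
The standard-time date in Mirax Canton, September 23, 2022, lies within the daylight-saving period (27 March – 25 September), so Mirax Canton is on daylight time, UTC−06:30.
21:30 UTC − 6h30m = 15:00 local.

15:00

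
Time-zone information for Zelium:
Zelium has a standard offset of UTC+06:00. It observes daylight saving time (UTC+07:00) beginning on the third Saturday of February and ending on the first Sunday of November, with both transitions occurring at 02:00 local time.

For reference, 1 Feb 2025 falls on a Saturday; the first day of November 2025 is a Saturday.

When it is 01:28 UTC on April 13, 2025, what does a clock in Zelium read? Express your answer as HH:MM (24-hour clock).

1 February 2025 is a Saturday, so the first Saturday is February 1 and the third is February 15.
1 November 2025 is a Saturday, so the first Sunday is November 2.
At the standard offset (UTC+06:00), 01:28 UTC + 6h = 07:28 Zelium standard time.
The standard-time date in Zelium, April 13, 2025, lies within the daylight-saving period (15 February – 2 November), so Zelium is on daylight time, UTC+07:00.
01:28 UTC + 7h = 08:28 local.

08:28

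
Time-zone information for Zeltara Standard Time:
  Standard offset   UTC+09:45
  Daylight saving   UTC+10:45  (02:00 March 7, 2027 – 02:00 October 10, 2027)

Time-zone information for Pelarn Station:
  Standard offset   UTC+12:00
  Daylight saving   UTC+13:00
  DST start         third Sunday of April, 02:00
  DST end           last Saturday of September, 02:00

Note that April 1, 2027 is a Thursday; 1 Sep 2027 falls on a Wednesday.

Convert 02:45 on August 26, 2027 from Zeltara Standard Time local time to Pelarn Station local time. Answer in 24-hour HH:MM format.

Daylight saving runs 7 March – 10 October; August 26, 2027 is inside that window, so Zeltara Standard Time is at UTC+10:45.
02:45 Zeltara Standard Time − 10h45m = 16:00 UTC (rolling into the previous day, 25 August 2027).
1 April 2027 is a Thursday, so the first Sunday is April 4 and the third is April 18.
1 September 2027 is a Wednesday, so Saturdays fall on 4, 11, 18, 25; the last is September 25.
At the standard offset (UTC+12:00), 16:00 UTC + 12h = 04:00 Pelarn Station standard time (rolling into the next day, 26 August 2027).
The standard-time date in Pelarn Station, August 26, 2027, lies within the daylight-saving period (18 April – 25 September), so Pelarn Station is on daylight time, UTC+13:00.
16:00 UTC + 13h = 05:00 Pelarn Station (rolling into the next day, 26 August 2027).

05:00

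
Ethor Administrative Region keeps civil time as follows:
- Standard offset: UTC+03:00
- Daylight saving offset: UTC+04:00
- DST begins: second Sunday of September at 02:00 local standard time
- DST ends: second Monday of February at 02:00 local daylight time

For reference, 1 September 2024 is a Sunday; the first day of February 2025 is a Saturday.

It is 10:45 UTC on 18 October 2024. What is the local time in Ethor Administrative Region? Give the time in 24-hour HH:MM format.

14:45

1 September 2024 is a Sunday, so the first Sunday is September 1 and the second is September 8.
1 February 2025 is a Saturday, so the first Monday is February 3 and the second is February 10.
At the standard offset (UTC+03:00), 10:45 UTC + 3h = 13:45 Ethor Administrative Region standard time.
The standard-time date in Ethor Administrative Region, 18 October 2024, falls between 8 September 2024 and 10 February 2025, so daylight saving is in effect and Ethor Administrative Region is at UTC+04:00.
10:45 UTC + 4h = 14:45 local.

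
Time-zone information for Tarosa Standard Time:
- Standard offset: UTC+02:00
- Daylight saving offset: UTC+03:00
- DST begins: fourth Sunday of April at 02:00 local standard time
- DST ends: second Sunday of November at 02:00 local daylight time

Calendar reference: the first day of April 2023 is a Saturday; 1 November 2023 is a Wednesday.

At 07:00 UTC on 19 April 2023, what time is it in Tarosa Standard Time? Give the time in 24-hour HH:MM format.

09:00

1 April 2023 is a Saturday, so the first Sunday is April 2 and the fourth is April 23.
1 November 2023 is a Wednesday, so the first Sunday is November 5 and the second is November 12.
At the standard offset (UTC+02:00), 07:00 UTC + 2h = 09:00 Tarosa Standard Time standard time.
The standard-time date in Tarosa Standard Time, 19 April 2023, is outside the daylight-saving period (23 April – 12 November), so Tarosa Standard Time is on standard time, UTC+02:00.
07:00 UTC + 2h = 09:00 local.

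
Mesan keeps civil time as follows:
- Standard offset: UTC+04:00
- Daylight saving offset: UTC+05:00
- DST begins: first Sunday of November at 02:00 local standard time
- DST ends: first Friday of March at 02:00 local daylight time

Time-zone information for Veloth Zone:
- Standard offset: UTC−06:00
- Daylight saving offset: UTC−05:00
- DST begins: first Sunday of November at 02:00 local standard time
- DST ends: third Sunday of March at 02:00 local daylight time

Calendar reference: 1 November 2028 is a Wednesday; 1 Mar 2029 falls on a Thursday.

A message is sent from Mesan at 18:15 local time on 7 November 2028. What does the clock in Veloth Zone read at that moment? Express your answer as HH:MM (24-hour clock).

1 November 2028 is a Wednesday, so the first Sunday is November 5.
1 March 2029 is a Thursday, so the first Friday is March 2.
Daylight saving runs 5 November 2028 – 2 March 2029; 7 November 2028 is inside that window, so Mesan is at UTC+05:00.
18:15 Mesan − 5h = 13:15 UTC.
1 November 2028 is a Wednesday, so the first Sunday is November 5.
1 March 2029 is a Thursday, so the first Sunday is March 4 and the third is March 18.
At the standard offset (UTC−06:00), 13:15 UTC − 6h = 07:15 Veloth Zone standard time.
The standard-time date in Veloth Zone, 7 November 2028, lies within the daylight-saving period (5 November 2028 – 18 March 2029), so Veloth Zone is on daylight time, UTC−05:00.
13:15 UTC − 5h = 08:15 Veloth Zone.

08:15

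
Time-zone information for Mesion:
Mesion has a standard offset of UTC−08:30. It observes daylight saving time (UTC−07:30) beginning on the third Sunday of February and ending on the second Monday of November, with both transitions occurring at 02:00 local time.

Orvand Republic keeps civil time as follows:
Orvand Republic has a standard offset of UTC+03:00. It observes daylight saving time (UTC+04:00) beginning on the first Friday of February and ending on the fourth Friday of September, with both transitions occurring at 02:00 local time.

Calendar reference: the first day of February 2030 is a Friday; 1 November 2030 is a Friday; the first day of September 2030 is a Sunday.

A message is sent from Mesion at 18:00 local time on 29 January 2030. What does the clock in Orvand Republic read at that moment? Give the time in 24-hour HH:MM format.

05:30

1 February 2030 is a Friday, so the first Sunday is February 3 and the third is February 17.
1 November 2030 is a Friday, so the first Monday is November 4 and the second is November 11.
29 January 2030 does not fall between 17 February and 11 November, so daylight saving is not in effect and Mesion is at UTC−08:30.
18:00 Mesion + 8h30m = 02:30 UTC (rolling into the next day, 30 January 2030).
1 February 2030 is a Friday, so the first Friday is February 1.
1 September 2030 is a Sunday, so the first Friday is September 6 and the fourth is September 27.
At the standard offset (UTC+03:00), 02:30 UTC + 3h = 05:30 Orvand Republic standard time.
Daylight saving runs 1 February – 27 September; the standard-time date in Orvand Republic, 30 January 2030, is outside that window, so Orvand Republic is on standard time at UTC+03:00.
02:30 UTC + 3h = 05:30 Orvand Republic.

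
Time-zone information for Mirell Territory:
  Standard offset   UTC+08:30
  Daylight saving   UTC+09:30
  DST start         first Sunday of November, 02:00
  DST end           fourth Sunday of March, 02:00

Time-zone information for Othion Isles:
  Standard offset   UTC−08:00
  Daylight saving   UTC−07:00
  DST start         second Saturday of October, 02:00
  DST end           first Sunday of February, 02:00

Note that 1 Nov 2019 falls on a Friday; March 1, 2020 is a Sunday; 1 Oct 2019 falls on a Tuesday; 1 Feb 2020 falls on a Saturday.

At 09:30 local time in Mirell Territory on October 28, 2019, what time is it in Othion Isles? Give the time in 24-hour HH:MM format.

1 November 2019 is a Friday, so the first Sunday is November 3.
1 March 2020 is a Sunday, so the first Sunday is March 1 and the fourth is March 22.
October 28, 2019 does not fall between 3 November 2019 and 22 March 2020, so daylight saving is not in effect and Mirell Territory is at UTC+08:30.
09:30 Mirell Territory − 8h30m = 01:00 UTC.
1 October 2019 is a Tuesday, so the first Saturday is October 5 and the second is October 12.
1 February 2020 is a Saturday, so the first Sunday is February 2.
At the standard offset (UTC−08:00), 01:00 UTC − 8h = 17:00 Othion Isles standard time (rolling into the previous day, 27 October 2019).
The standard-time date in Othion Isles, October 27, 2019, lies within the daylight-saving period (12 October 2019 – 2 February 2020), so Othion Isles is on daylight time, UTC−07:00.
01:00 UTC − 7h = 18:00 Othion Isles (rolling into the previous day, 27 October 2019).

18:00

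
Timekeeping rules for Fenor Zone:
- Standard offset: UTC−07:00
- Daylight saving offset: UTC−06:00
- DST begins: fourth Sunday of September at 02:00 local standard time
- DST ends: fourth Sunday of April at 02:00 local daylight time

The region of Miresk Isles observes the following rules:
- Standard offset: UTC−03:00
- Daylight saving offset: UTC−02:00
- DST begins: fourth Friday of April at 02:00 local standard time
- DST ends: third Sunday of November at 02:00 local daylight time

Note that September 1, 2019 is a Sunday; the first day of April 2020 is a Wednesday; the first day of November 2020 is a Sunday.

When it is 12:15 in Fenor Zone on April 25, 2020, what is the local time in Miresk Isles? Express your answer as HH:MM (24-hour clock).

1 September 2019 is a Sunday, so the first Sunday is September 1 and the fourth is September 22.
1 April 2020 is a Wednesday, so the first Sunday is April 5 and the fourth is April 26.
Daylight saving runs 22 September 2019 – 26 April 2020; April 25, 2020 is inside that window, so Fenor Zone is at UTC−06:00.
12:15 Fenor Zone + 6h = 18:15 UTC.
1 April 2020 is a Wednesday, so the first Friday is April 3 and the fourth is April 24.
1 November 2020 is a Sunday, so the first Sunday is November 1 and the third is November 15.
At the standard offset (UTC−03:00), 18:15 UTC − 3h = 15:15 Miresk Isles standard time.
Daylight saving runs 24 April – 15 November; the standard-time date in Miresk Isles, April 25, 2020, is inside that window, so Miresk Isles is at UTC−02:00.
18:15 UTC − 2h = 16:15 Miresk Isles.

16:15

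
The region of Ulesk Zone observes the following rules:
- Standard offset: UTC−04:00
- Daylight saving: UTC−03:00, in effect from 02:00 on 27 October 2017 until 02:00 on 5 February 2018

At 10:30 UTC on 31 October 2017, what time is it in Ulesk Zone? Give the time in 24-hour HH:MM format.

07:30

At the standard offset (UTC−04:00), 10:30 UTC − 4h = 06:30 Ulesk Zone standard time.
The standard-time date in Ulesk Zone, 31 October 2017, falls between 27 October 2017 and 5 February 2018, so daylight saving is in effect and Ulesk Zone is at UTC−03:00.
10:30 UTC − 3h = 07:30 local.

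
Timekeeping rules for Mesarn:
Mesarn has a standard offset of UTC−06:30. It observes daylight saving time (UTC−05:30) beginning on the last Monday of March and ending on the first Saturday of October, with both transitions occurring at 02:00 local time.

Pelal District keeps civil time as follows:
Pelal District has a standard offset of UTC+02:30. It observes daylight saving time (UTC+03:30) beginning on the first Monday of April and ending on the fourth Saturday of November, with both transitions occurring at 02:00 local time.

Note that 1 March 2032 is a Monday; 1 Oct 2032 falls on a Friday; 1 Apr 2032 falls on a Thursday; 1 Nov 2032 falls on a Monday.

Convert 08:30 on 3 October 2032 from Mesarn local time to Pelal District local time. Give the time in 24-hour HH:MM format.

18:30

1 March 2032 is a Monday, so Mondays fall on 1, 8, 15, 22, 29; the last is March 29.
1 October 2032 is a Friday, so the first Saturday is October 2.
Daylight saving runs 29 March – 2 October; 3 October 2032 is outside that window, so Mesarn is on standard time at UTC−06:30.
08:30 Mesarn + 6h30m = 15:00 UTC.
1 April 2032 is a Thursday, so the first Monday is April 5.
1 November 2032 is a Monday, so the first Saturday is November 6 and the fourth is November 27.
At the standard offset (UTC+02:30), 15:00 UTC + 2h30m = 17:30 Pelal District standard time.
The standard-time date in Pelal District, 3 October 2032, lies within the daylight-saving period (5 April – 27 November), so Pelal District is on daylight time, UTC+03:30.
15:00 UTC + 3h30m = 18:30 Pelal District.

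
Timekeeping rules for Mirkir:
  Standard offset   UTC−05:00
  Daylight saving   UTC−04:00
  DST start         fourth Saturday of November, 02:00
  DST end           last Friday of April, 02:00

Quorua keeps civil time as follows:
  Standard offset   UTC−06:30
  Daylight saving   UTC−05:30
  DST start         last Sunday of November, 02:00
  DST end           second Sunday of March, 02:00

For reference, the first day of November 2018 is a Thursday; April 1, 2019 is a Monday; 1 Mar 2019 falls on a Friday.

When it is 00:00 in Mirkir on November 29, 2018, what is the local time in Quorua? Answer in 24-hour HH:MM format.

1 November 2018 is a Thursday, so the first Saturday is November 3 and the fourth is November 24.
1 April 2019 is a Monday, so Fridays fall on 5, 12, 19, 26; the last is April 26.
Daylight saving runs 24 November 2018 – 26 April 2019; November 29, 2018 is inside that window, so Mirkir is at UTC−04:00.
00:00 Mirkir + 4h = 04:00 UTC.
1 November 2018 is a Thursday, so Sundays fall on 4, 11, 18, 25; the last is November 25.
1 March 2019 is a Friday, so the first Sunday is March 3 and the second is March 10.
At the standard offset (UTC−06:30), 04:00 UTC − 6h30m = 21:30 Quorua standard time (rolling into the previous day, 28 November 2018).
The standard-time date in Quorua, November 28, 2018, falls between 25 November 2018 and 10 March 2019, so daylight saving is in effect and Quorua is at UTC−05:30.
04:00 UTC − 5h30m = 22:30 Quorua (rolling into the previous day, 28 November 2018).

22:30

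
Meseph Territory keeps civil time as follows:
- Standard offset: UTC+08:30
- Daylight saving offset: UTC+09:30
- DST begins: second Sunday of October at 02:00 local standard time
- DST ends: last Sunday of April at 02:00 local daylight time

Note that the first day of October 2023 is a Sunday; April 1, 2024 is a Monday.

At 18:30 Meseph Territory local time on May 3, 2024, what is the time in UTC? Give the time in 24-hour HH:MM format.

10:00

1 October 2023 is a Sunday, so the first Sunday is October 1 and the second is October 8.
1 April 2024 is a Monday, so Sundays fall on 7, 14, 21, 28; the last is April 28.
Daylight saving runs 8 October 2023 – 28 April 2024; May 3, 2024 is outside that window, so Meseph Territory is on standard time at UTC+08:30.
18:30 local − 8h30m = 10:00 UTC.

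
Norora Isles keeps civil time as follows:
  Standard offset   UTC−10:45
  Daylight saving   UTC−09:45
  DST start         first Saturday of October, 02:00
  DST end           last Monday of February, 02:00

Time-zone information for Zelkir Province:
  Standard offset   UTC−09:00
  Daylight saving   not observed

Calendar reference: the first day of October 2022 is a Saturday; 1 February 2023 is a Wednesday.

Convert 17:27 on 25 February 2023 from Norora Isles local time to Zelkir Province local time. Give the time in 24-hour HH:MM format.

18:12

1 October 2022 is a Saturday, so the first Saturday is October 1.
1 February 2023 is a Wednesday, so Mondays fall on 6, 13, 20, 27; the last is February 27.
Daylight saving runs 1 October 2022 – 27 February 2023; 25 February 2023 is inside that window, so Norora Isles is at UTC−09:45.
17:27 Norora Isles + 9h45m = 03:12 UTC (rolling into the next day, 26 February 2023).
Zelkir Province stays on UTC−09:00 all year.
03:12 UTC − 9h = 18:12 Zelkir Province (rolling into the previous day, 25 February 2023).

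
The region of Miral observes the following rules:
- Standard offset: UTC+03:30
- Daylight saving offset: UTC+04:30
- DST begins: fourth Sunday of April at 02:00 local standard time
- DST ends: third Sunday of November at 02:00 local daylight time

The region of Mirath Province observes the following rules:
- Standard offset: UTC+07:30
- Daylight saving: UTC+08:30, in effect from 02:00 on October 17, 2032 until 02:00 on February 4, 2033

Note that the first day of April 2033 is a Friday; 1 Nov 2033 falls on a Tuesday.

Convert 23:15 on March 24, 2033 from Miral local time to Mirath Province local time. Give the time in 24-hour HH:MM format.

1 April 2033 is a Friday, so the first Sunday is April 3 and the fourth is April 24.
1 November 2033 is a Tuesday, so the first Sunday is November 6 and the third is November 20.
March 24, 2033 is outside the daylight-saving period (24 April – 20 November), so Miral is on standard time, UTC+03:30.
23:15 Miral − 3h30m = 19:45 UTC.
At the standard offset (UTC+07:30), 19:45 UTC + 7h30m = 03:15 Mirath Province standard time (rolling into the next day, 25 March 2033).
The standard-time date in Mirath Province, March 25, 2033, does not fall between 17 October 2032 and 4 February 2033, so daylight saving is not in effect and Mirath Province is at UTC+07:30.
19:45 UTC + 7h30m = 03:15 Mirath Province (rolling into the next day, 25 March 2033).

03:15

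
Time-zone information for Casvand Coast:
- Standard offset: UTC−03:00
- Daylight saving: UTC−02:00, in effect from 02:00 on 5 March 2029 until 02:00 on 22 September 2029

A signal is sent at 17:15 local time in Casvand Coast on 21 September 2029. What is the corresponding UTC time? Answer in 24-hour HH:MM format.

19:15

21 September 2029 lies within the daylight-saving period (5 March – 22 September), so Casvand Coast is on daylight time, UTC−02:00.
17:15 local + 2h = 19:15 UTC.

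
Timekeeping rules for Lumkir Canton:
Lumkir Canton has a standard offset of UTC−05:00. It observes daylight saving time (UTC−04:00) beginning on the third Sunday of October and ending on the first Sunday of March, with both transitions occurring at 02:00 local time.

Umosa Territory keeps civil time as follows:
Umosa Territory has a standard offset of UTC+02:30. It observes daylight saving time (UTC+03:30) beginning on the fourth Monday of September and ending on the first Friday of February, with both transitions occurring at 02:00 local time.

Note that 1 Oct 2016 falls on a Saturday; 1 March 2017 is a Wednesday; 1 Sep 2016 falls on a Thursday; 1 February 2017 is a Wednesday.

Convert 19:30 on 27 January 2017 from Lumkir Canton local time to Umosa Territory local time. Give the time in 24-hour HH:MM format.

03:00

1 October 2016 is a Saturday, so the first Sunday is October 2 and the third is October 16.
1 March 2017 is a Wednesday, so the first Sunday is March 5.
Daylight saving runs 16 October 2016 – 5 March 2017; 27 January 2017 is inside that window, so Lumkir Canton is at UTC−04:00.
19:30 Lumkir Canton + 4h = 23:30 UTC.
1 September 2016 is a Thursday, so the first Monday is September 5 and the fourth is September 26.
1 February 2017 is a Wednesday, so the first Friday is February 3.
At the standard offset (UTC+02:30), 23:30 UTC + 2h30m = 02:00 Umosa Territory standard time (rolling into the next day, 28 January 2017).
The standard-time date in Umosa Territory, 28 January 2017, lies within the daylight-saving period (26 September 2016 – 3 February 2017), so Umosa Territory is on daylight time, UTC+03:30.
23:30 UTC + 3h30m = 03:00 Umosa Territory (rolling into the next day, 28 January 2017).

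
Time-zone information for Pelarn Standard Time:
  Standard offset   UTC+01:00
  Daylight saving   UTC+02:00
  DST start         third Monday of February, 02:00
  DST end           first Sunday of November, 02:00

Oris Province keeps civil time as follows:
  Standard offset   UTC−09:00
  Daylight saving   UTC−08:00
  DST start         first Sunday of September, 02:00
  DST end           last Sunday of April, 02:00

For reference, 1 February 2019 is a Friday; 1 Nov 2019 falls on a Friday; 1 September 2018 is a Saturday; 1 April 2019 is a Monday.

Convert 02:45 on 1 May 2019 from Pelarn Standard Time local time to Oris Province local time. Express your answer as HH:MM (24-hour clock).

15:45

1 February 2019 is a Friday, so the first Monday is February 4 and the third is February 18.
1 November 2019 is a Friday, so the first Sunday is November 3.
1 May 2019 lies within the daylight-saving period (18 February – 3 November), so Pelarn Standard Time is on daylight time, UTC+02:00.
02:45 Pelarn Standard Time − 2h = 00:45 UTC.
1 September 2018 is a Saturday, so the first Sunday is September 2.
1 April 2019 is a Monday, so Sundays fall on 7, 14, 21, 28; the last is April 28.
At the standard offset (UTC−09:00), 00:45 UTC − 9h = 15:45 Oris Province standard time (rolling into the previous day, 30 April 2019).
The standard-time date in Oris Province, 30 April 2019, is outside the daylight-saving period (2 September 2018 – 28 April 2019), so Oris Province is on standard time, UTC−09:00.
00:45 UTC − 9h = 15:45 Oris Province (rolling into the previous day, 30 April 2019).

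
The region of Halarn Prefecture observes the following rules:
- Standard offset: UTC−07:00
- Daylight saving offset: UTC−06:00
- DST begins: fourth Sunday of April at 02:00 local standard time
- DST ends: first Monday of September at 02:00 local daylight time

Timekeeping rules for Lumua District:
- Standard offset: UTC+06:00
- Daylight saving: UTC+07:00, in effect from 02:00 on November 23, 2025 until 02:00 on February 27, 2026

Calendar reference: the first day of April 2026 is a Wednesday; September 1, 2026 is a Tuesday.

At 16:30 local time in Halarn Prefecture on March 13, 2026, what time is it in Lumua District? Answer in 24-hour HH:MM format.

05:30

1 April 2026 is a Wednesday, so the first Sunday is April 5 and the fourth is April 26.
1 September 2026 is a Tuesday, so the first Monday is September 7.
March 13, 2026 does not fall between 26 April and 7 September, so daylight saving is not in effect and Halarn Prefecture is at UTC−07:00.
16:30 Halarn Prefecture + 7h = 23:30 UTC.
At the standard offset (UTC+06:00), 23:30 UTC + 6h = 05:30 Lumua District standard time (rolling into the next day, 14 March 2026).
Daylight saving runs 23 November 2025 – 27 February 2026; the standard-time date in Lumua District, March 14, 2026, is outside that window, so Lumua District is on standard time at UTC+06:00.
23:30 UTC + 6h = 05:30 Lumua District (rolling into the next day, 14 March 2026).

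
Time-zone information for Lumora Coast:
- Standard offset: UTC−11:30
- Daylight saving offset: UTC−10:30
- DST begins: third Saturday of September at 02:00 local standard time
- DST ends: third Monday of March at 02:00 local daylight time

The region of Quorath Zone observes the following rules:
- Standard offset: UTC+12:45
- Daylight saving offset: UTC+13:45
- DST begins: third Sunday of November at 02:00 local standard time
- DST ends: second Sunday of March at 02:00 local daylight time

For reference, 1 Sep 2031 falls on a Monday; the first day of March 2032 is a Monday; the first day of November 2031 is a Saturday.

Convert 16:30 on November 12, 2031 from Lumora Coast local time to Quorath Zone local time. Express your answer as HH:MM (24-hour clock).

1 September 2031 is a Monday, so the first Saturday is September 6 and the third is September 20.
1 March 2032 is a Monday, so the first Monday is March 1 and the third is March 15.
November 12, 2031 lies within the daylight-saving period (20 September 2031 – 15 March 2032), so Lumora Coast is on daylight time, UTC−10:30.
16:30 Lumora Coast + 10h30m = 03:00 UTC (rolling into the next day, 13 November 2031).
1 November 2031 is a Saturday, so the first Sunday is November 2 and the third is November 16.
1 March 2032 is a Monday, so the first Sunday is March 7 and the second is March 14.
At the standard offset (UTC+12:45), 03:00 UTC + 12h45m = 15:45 Quorath Zone standard time.
The standard-time date in Quorath Zone, November 13, 2031, is outside the daylight-saving period (16 November 2031 – 14 March 2032), so Quorath Zone is on standard time, UTC+12:45.
03:00 UTC + 12h45m = 15:45 Quorath Zone.

15:45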